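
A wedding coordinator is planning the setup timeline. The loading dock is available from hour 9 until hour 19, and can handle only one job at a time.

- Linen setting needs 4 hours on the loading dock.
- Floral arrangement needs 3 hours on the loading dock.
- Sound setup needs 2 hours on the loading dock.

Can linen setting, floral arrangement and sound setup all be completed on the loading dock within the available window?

Yes

The loading dock window is 19 − 9 = 10 hours.
Running back to back, the jobs need 4 + 3 + 2 = 9 hours on the loading dock.
Since 9 ≤ 10, they fit within the window.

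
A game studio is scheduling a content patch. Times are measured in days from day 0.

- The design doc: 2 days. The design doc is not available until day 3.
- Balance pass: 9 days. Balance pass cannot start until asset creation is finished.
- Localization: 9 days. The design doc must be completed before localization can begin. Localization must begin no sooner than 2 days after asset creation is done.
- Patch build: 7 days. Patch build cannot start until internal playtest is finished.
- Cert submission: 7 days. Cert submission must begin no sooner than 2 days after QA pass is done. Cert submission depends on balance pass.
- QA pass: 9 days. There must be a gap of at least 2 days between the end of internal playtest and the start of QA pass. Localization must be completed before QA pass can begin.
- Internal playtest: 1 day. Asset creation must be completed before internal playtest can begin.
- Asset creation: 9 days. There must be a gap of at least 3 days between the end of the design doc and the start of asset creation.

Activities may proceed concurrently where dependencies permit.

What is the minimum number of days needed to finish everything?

46

The design doc cannot begin until its own release at day 3. It runs from day 3 to 3 + 2 = day 5.
Asset creation waits on the design doc (finishes day 5, plus 3-day gap → day 8), so it starts at day 8 and finishes at 8 + 9 = day 17.
Localization needs all of the design doc (finishes day 5); asset creation (finishes day 17, plus 2-day gap → day 19). That puts its earliest start at day 19; it finishes at 19 + 9 = day 28.
Balance pass waits on asset creation (finishes day 17), so it starts at day 17 and finishes at 17 + 9 = day 26.
After asset creation (finishes day 17), internal playtest can start at day 17 and finishes at day 18.
After internal playtest (finishes day 18), patch build can start at day 18 and finishes at day 25.
QA pass has to wait for internal playtest (finishes day 18, plus 2-day gap → day 20); localization (finishes day 28). The latest of these is day 28, so QA pass runs day 28 to 28 + 9 = day 37.
Cert submission has to wait for QA pass (finishes day 37, plus 2-day gap → day 39); balance pass (finishes day 26). The latest of these is day 39, so cert submission runs day 39 to 39 + 7 = day 46.
All tasks are finished once the last one completes. Finish times: The design doc at 5, Asset creation at 17, Internal playtest at 18, Balance pass at 26, Localization at 28, QA pass at 37, Cert submission at 46, Patch build at 25. The latest is day 46.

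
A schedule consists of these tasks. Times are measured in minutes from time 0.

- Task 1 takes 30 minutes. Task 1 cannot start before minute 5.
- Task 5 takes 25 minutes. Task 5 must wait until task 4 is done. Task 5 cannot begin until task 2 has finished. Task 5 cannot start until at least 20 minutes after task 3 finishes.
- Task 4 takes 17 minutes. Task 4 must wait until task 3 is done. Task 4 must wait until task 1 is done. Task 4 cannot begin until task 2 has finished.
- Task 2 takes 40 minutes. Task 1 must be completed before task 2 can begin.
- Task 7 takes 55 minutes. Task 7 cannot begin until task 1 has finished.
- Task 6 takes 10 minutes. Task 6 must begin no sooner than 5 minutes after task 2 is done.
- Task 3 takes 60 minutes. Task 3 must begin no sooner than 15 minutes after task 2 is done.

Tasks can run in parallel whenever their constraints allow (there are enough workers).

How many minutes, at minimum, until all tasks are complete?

Task 1 cannot begin until its own release at minute 5. It runs from minute 5 to 5 + 30 = minute 35.
Task 7 cannot begin until task 1 (finishes minute 35). It runs from minute 35 to 35 + 55 = minute 90.
Task 2 waits on task 1 (finishes minute 35), so it starts at minute 35 and finishes at 35 + 40 = minute 75.
Task 6 cannot begin until task 2 (finishes minute 75, plus 5-minute gap → minute 80). It runs from minute 80 to 80 + 10 = minute 90.
Task 3 waits on task 2 (finishes minute 75, plus 15-minute gap → minute 90), so it starts at minute 90 and finishes at 90 + 60 = minute 150.
For task 4: task 3 (finishes minute 150); task 1 (finishes minute 35); task 2 (finishes minute 75). Taking the maximum gives a start of minute 150, and it finishes at 150 + 17 = minute 167.
Task 5 needs all of task 4 (finishes minute 167); task 2 (finishes minute 75); task 3 (finishes minute 150, plus 20-minute gap → minute 170). That puts its earliest start at minute 170; it finishes at 170 + 25 = minute 195.
All tasks are finished once the last one completes. Finish times: Task 1 at 35, Task 2 at 75, Task 3 at 150, Task 4 at 167, Task 5 at 195, Task 6 at 90, Task 7 at 90. The latest is minute 195.

195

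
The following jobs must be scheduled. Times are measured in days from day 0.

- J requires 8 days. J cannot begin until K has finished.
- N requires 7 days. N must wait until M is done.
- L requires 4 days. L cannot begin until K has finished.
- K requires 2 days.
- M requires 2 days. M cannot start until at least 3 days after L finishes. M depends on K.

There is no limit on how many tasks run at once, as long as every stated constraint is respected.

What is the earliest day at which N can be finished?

18

K has no prerequisites, so it starts at day 0 and finishes at day 2.
L waits on K (finishes day 2), so it starts at day 2 and finishes at 2 + 4 = day 6.
M cannot start until L (finishes day 6, plus 3-day gap → day 9); K (finishes day 2). The controlling bound is day 9, so M finishes at 9 + 2 = day 11.
N cannot begin until M (finishes day 11). It runs from day 11 to 11 + 7 = day 18.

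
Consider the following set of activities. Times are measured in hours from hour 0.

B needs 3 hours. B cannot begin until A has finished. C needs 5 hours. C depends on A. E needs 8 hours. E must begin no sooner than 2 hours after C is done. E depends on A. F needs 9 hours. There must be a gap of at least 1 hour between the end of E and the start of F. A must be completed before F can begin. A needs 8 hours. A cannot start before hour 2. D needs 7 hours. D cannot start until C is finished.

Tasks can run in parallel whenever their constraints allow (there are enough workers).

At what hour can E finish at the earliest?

A waits on its own release at hour 2, so it starts at hour 2 and finishes at 2 + 8 = hour 10.
After A (finishes hour 10), C can start at hour 10 and finishes at hour 15.
E has to wait for C (finishes hour 15, plus 2-hour gap → hour 17); A (finishes hour 10). The latest of these is hour 17, so E runs hour 17 to 17 + 8 = hour 25.

25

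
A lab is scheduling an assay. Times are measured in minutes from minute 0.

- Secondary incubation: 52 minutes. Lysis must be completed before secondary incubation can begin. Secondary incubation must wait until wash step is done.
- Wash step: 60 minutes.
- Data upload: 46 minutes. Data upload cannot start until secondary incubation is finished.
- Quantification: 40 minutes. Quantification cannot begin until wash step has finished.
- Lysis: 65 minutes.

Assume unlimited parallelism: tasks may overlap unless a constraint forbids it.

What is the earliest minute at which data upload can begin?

117

Nothing blocks wash step, so it runs from minute 0 to minute 60.
Lysis can start immediately at minute 0; it finishes at minute 65.
Secondary incubation needs all of lysis (finishes minute 65); wash step (finishes minute 60). That puts its earliest start at minute 65; it finishes at 65 + 52 = minute 117.
Data upload waits on secondary incubation (finishes minute 117), so the earliest it can start is minute 117.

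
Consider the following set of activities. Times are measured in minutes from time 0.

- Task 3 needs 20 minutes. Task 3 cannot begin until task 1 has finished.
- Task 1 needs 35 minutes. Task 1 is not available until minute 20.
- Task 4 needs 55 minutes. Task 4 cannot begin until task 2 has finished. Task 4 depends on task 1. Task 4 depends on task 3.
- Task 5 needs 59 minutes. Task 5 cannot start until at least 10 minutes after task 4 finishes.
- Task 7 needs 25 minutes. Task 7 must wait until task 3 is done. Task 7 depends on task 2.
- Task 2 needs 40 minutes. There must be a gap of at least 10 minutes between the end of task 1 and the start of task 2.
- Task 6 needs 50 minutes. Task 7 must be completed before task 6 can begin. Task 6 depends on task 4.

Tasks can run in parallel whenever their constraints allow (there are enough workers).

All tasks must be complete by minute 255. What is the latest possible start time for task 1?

To finish by minute 255, task 5 (duration 59) must start no later than minute 196.
Task 6 must finish by minute 255; it takes 50 minutes, so it must start by 255 − 50 = minute 205.
Task 4 feeds task 5 (must start by minute 196, minus 10-minute gap → minute 186); task 6 (must start by minute 205). Taking the minimum, task 4 must finish by minute 186 and start by 186 − 55 = minute 131.
Task 7 must finish before task 6 (must start by minute 205). With a 25-minute duration, task 7 must start by 205 − 25 = minute 180.
Task 2 feeds task 4 (must start by minute 131); task 7 (must start by minute 180). Taking the minimum, task 2 must finish by minute 131 and start by 131 − 40 = minute 91.
Task 3 feeds task 4 (must start by minute 131); task 7 (must start by minute 180). Taking the minimum, task 3 must finish by minute 131 and start by 131 − 20 = minute 111.
Task 1 feeds task 2 (must start by minute 91, minus 10-minute gap → minute 81); task 3 (must start by minute 111); task 4 (must start by minute 131). Taking the minimum, task 1 must finish by minute 81 and start by 81 − 35 = minute 46.

46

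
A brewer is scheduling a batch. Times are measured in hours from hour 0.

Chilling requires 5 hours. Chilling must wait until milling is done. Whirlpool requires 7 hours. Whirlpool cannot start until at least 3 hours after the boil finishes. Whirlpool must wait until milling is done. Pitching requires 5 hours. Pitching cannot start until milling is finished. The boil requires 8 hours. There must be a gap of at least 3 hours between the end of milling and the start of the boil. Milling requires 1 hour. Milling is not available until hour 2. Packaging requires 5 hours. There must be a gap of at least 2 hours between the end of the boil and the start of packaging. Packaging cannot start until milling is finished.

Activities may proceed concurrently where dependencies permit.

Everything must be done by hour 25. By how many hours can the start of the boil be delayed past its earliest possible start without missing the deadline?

1

Milling cannot begin until its own release at hour 2. It runs from hour 2 to 2 + 1 = hour 3.
After milling (finishes hour 3, plus 3-hour gap → hour 6), the boil can start at hour 6 and finishes at hour 14.

Working backward from the deadline:
Whirlpool has no dependents, so it just needs to finish by hour 25. Starting by 25 − 7 = hour 18 achieves that.
Nothing follows packaging; the deadline of hour 25 is its only limit. It must start by 25 − 5 = hour 20.
The boil must finish in time for whirlpool (must start by hour 18, minus 3-hour gap → hour 15); packaging (must start by hour 20, minus 2-hour gap → hour 18). The tightest is hour 15, so the boil must start by 15 − 8 = hour 7.
So the boil can start as early as hour 6 and as late as hour 7, giving 7 − 6 = 1 hour of slack.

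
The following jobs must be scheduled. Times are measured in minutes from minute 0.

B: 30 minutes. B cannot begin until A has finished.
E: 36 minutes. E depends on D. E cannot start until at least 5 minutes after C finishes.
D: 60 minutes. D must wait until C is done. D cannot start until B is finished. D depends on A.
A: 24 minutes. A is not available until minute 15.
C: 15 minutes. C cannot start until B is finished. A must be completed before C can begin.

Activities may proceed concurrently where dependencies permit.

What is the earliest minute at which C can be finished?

84

A waits on its own release at minute 15, so it starts at minute 15 and finishes at 15 + 24 = minute 39.
After A (finishes minute 39), B can start at minute 39 and finishes at minute 69.
For C: B (finishes minute 69); A (finishes minute 39). Taking the maximum gives a start of minute 69, and it finishes at 69 + 15 = minute 84.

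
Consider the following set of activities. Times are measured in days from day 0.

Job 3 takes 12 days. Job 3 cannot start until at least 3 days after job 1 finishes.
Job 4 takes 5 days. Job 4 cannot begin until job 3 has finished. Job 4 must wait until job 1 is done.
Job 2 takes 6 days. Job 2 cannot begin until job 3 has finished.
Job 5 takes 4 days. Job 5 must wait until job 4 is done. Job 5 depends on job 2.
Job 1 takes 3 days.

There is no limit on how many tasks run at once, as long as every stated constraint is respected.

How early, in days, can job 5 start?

Job 1 has no prerequisites, so it starts at day 0 and finishes at day 3.
Job 3 cannot begin until job 1 (finishes day 3, plus 3-day gap → day 6). It runs from day 6 to 6 + 12 = day 18.
Job 4 cannot start until job 3 (finishes day 18); job 1 (finishes day 3). The controlling bound is day 18, so job 4 finishes at 18 + 5 = day 23.
Job 2 cannot begin until job 3 (finishes day 18). It runs from day 18 to 18 + 6 = day 24.
Job 5 waits on job 4 (finishes day 23); job 2 (finishes day 24). The latest of these is day 24, which is the earliest job 5 can start.

24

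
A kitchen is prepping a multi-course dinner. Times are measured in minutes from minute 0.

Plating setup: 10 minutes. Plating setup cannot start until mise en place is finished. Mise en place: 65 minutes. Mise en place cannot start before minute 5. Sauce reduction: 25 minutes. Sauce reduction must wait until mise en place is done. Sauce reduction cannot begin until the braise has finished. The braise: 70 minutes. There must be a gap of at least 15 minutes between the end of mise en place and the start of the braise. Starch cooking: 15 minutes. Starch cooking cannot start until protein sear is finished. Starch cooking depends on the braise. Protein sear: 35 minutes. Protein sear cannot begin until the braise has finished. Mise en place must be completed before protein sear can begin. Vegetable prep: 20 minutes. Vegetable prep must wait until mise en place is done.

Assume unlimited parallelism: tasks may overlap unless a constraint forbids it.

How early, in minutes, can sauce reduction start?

155

After its own release at minute 5, mise en place can start at minute 5 and finishes at minute 70.
The braise waits on mise en place (finishes minute 70, plus 15-minute gap → minute 85), so it starts at minute 85 and finishes at 85 + 70 = minute 155.
Sauce reduction waits on mise en place (finishes minute 70); the braise (finishes minute 155). The latest of these is minute 155, which is the earliest sauce reduction can start.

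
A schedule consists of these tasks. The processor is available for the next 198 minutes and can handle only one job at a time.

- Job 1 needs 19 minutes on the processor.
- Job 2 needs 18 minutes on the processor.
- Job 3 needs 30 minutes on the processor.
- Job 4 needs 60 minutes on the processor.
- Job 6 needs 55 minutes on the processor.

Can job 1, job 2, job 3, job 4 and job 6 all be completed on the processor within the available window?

Yes

Running back to back, the jobs need 19 + 18 + 30 + 60 + 55 = 182 minutes on the processor.
Since 182 ≤ 198, they fit within the window.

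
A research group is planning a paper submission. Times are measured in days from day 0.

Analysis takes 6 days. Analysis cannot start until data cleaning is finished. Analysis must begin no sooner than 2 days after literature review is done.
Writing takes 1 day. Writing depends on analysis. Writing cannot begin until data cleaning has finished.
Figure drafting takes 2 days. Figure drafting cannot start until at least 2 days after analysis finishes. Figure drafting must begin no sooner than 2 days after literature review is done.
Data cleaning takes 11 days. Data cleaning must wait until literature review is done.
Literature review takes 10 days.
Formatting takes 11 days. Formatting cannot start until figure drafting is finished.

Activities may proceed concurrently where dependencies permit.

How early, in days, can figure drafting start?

29

Literature review can start immediately at day 0; it finishes at day 10.
Data cleaning cannot begin until literature review (finishes day 10). It runs from day 10 to 10 + 11 = day 21.
Analysis needs all of data cleaning (finishes day 21); literature review (finishes day 10, plus 2-day gap → day 12). That puts its earliest start at day 21; it finishes at 21 + 6 = day 27.
Figure drafting waits on analysis (finishes day 27, plus 2-day gap → day 29); literature review (finishes day 10, plus 2-day gap → day 12). The latest of these is day 29, which is the earliest figure drafting can start.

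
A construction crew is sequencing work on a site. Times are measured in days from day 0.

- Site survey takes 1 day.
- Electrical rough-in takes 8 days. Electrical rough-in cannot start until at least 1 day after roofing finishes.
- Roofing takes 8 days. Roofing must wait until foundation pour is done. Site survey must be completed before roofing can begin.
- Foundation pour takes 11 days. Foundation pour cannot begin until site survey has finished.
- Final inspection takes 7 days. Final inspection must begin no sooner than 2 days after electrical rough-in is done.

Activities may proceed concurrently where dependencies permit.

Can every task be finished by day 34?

No

Site survey has no prerequisites, so it starts at day 0 and finishes at day 1.
After site survey (finishes day 1), foundation pour can start at day 1 and finishes at day 12.
Roofing needs all of foundation pour (finishes day 12); site survey (finishes day 1). That puts its earliest start at day 12; it finishes at 12 + 8 = day 20.
After roofing (finishes day 20, plus 1-day gap → day 21), electrical rough-in can start at day 21 and finishes at day 29.
Final inspection cannot begin until electrical rough-in (finishes day 29, plus 2-day gap → day 31). It runs from day 31 to 31 + 7 = day 38.
The earliest everything can be done is day 38, which is after the deadline of 34, so it is not possible.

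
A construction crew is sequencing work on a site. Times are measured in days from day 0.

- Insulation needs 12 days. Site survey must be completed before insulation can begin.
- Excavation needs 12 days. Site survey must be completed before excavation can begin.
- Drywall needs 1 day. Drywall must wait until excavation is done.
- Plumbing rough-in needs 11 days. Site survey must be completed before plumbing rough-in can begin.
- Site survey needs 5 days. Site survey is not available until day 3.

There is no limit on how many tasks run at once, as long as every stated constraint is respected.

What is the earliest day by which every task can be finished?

Site survey waits on its own release at day 3, so it starts at day 3 and finishes at 3 + 5 = day 8.
After site survey (finishes day 8), insulation can start at day 8 and finishes at day 20.
Plumbing rough-in cannot begin until site survey (finishes day 8). It runs from day 8 to 8 + 11 = day 19.
Excavation waits on site survey (finishes day 8), so it starts at day 8 and finishes at 8 + 12 = day 20.
Drywall waits on excavation (finishes day 20), so it starts at day 20 and finishes at 20 + 1 = day 21.
All tasks are finished once the last one completes. Finish times: Site survey at 8, Excavation at 20, Plumbing rough-in at 19, Insulation at 20, Drywall at 21. The latest is day 21.

21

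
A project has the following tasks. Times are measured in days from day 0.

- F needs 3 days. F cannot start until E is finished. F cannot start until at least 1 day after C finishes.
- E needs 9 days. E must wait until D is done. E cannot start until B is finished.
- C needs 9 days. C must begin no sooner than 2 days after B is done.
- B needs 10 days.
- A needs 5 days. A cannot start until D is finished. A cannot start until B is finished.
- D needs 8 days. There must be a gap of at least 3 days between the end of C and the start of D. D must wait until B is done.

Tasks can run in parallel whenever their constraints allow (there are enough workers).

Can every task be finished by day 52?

Nothing blocks B, so it runs from day 0 to day 10.
After B (finishes day 10, plus 2-day gap → day 12), C can start at day 12 and finishes at day 21.
D has to wait for C (finishes day 21, plus 3-day gap → day 24); B (finishes day 10). The latest of these is day 24, so D runs day 24 to 24 + 8 = day 32.
E cannot start until D (finishes day 32); B (finishes day 10). The controlling bound is day 32, so E finishes at 32 + 9 = day 41.
F cannot start until E (finishes day 41); C (finishes day 21, plus 1-day gap → day 22). The controlling bound is day 41, so F finishes at 41 + 3 = day 44.
A has to wait for D (finishes day 32); B (finishes day 10). The latest of these is day 32, so A runs day 32 to 32 + 5 = day 37.
Every task is finished by day 44, which is no later than the deadline of 52, so the schedule is feasible.

Yes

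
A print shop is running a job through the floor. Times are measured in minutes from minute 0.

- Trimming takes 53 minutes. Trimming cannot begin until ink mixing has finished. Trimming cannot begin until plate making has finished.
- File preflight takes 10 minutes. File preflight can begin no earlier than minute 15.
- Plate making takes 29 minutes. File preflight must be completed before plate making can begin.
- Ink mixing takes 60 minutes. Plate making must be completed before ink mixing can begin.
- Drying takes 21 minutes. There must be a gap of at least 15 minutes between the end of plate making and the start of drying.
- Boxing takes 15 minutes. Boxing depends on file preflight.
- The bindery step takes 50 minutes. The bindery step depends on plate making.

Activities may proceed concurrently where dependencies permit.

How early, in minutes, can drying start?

File preflight cannot begin until its own release at minute 15. It runs from minute 15 to 15 + 10 = minute 25.
Plate making waits on file preflight (finishes minute 25), so it starts at minute 25 and finishes at 25 + 29 = minute 54.
Drying waits on plate making (finishes minute 54, plus 15-minute gap → minute 69), so the earliest it can start is minute 69.

69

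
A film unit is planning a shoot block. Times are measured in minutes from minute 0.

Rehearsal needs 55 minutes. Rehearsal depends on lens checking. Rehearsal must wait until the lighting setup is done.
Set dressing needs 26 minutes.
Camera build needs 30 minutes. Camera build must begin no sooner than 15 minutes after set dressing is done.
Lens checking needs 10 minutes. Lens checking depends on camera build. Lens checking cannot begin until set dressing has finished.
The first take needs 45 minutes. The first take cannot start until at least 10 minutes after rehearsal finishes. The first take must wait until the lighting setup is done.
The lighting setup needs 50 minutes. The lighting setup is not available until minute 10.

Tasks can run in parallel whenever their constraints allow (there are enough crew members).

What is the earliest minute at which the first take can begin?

The lighting setup cannot begin until its own release at minute 10. It runs from minute 10 to 10 + 50 = minute 60.
Nothing blocks set dressing, so it runs from minute 0 to minute 26.
After set dressing (finishes minute 26, plus 15-minute gap → minute 41), camera build can start at minute 41 and finishes at minute 71.
Lens checking has to wait for camera build (finishes minute 71); set dressing (finishes minute 26). The latest of these is minute 71, so lens checking runs minute 71 to 71 + 10 = minute 81.
For rehearsal: lens checking (finishes minute 81); the lighting setup (finishes minute 60). Taking the maximum gives a start of minute 81, and it finishes at 81 + 55 = minute 136.
The first take waits on rehearsal (finishes minute 136, plus 10-minute gap → minute 146); the lighting setup (finishes minute 60). The latest of these is minute 146, which is the earliest the first take can start.

146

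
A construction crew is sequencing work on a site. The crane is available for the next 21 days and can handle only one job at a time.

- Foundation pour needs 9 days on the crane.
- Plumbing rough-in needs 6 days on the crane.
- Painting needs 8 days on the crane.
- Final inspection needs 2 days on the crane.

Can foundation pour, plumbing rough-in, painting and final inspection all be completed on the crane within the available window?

No

Running back to back, the jobs need 9 + 6 + 8 + 2 = 25 days on the crane.
Since 25 > 21, they cannot all fit.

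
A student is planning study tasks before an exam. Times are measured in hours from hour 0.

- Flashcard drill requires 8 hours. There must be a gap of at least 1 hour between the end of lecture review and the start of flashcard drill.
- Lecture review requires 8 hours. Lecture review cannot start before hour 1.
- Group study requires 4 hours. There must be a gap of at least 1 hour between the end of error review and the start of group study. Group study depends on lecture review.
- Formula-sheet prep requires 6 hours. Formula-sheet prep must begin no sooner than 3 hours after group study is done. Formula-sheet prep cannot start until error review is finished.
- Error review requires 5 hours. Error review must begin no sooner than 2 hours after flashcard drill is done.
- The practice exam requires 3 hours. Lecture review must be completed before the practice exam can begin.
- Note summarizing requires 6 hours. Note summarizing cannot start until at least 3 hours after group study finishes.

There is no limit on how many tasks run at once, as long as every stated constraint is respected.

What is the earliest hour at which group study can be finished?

30

After its own release at hour 1, lecture review can start at hour 1 and finishes at hour 9.
Flashcard drill cannot begin until lecture review (finishes hour 9, plus 1-hour gap → hour 10). It runs from hour 10 to 10 + 8 = hour 18.
Error review cannot begin until flashcard drill (finishes hour 18, plus 2-hour gap → hour 20). It runs from hour 20 to 20 + 5 = hour 25.
For group study: error review (finishes hour 25, plus 1-hour gap → hour 26); lecture review (finishes hour 9). Taking the maximum gives a start of hour 26, and it finishes at 26 + 4 = hour 30.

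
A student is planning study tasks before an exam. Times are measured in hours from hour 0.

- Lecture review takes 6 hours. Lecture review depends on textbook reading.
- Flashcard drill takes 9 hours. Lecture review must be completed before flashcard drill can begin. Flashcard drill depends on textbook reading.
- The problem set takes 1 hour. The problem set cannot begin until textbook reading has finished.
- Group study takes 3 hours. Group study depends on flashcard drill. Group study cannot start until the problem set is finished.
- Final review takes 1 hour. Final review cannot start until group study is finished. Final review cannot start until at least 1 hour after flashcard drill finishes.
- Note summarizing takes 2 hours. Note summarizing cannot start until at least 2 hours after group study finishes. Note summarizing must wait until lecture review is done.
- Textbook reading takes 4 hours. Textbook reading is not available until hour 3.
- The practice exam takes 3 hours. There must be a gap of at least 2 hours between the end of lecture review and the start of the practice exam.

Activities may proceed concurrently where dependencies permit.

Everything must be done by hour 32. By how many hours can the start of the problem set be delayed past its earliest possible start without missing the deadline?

17

Textbook reading waits on its own release at hour 3, so it starts at hour 3 and finishes at 3 + 4 = hour 7.
The problem set waits on textbook reading (finishes hour 7), so it starts at hour 7 and finishes at 7 + 1 = hour 8.

Working backward from the deadline:
Nothing follows note summarizing; the deadline of hour 32 is its only limit. It must start by 32 − 2 = hour 30.
Final review must finish by hour 32; it takes 1 hour, so it must start by 32 − 1 = hour 31.
Group study must finish in time for note summarizing (must start by hour 30, minus 2-hour gap → hour 28); final review (must start by hour 31). The tightest is hour 28, so group study must start by 28 − 3 = hour 25.
The problem set feeds into group study (must start by hour 25); so the problem set must finish by hour 25 and therefore start by hour 24.
So the problem set can start as early as hour 7 and as late as hour 24, giving 24 − 7 = 17 hours of slack.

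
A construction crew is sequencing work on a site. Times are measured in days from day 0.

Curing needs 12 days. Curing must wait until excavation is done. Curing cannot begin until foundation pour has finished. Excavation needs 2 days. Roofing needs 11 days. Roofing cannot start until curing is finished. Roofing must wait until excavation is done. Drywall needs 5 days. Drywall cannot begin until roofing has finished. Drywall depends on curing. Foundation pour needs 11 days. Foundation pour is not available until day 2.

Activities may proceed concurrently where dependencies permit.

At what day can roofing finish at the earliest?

36

After its own release at day 2, foundation pour can start at day 2 and finishes at day 13.
Excavation can start immediately at day 0; it finishes at day 2.
Curing cannot start until excavation (finishes day 2); foundation pour (finishes day 13). The controlling bound is day 13, so curing finishes at 13 + 12 = day 25.
For roofing: curing (finishes day 25); excavation (finishes day 2). Taking the maximum gives a start of day 25, and it finishes at 25 + 11 = day 36.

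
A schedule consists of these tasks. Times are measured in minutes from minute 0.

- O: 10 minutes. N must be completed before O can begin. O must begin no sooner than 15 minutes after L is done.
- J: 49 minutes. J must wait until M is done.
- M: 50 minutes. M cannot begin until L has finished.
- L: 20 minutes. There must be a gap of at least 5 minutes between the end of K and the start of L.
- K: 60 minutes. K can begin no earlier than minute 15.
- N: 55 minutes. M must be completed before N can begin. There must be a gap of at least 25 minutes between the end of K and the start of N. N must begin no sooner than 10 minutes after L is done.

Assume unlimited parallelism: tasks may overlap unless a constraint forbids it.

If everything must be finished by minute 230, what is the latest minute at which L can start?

To finish by minute 230, J (duration 49) must start no later than minute 181.
To finish by minute 230, O (duration 10) must start no later than minute 220.
N must finish before O (must start by minute 220). With a 55-minute duration, N must start by 220 − 55 = minute 165.
For M: J (must start by minute 181); N (must start by minute 165). The most restrictive is minute 165; with a 50-minute duration, M must start by minute 115.
L has several dependents: M (must start by minute 115); N (must start by minute 165, minus 10-minute gap → minute 155); O (must start by minute 220, minus 15-minute gap → minute 205). The earliest of those limits is minute 115, so L must start by 115 − 20 = minute 95.

95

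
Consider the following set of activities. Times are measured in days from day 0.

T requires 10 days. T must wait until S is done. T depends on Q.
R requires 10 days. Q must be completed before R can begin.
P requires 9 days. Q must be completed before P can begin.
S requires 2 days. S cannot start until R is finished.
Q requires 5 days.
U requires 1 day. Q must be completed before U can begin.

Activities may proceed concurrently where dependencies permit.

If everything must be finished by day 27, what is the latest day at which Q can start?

0

Nothing follows P; the deadline of day 27 is its only limit. It must start by 27 − 9 = day 18.
T has no dependents, so it just needs to finish by day 27. Starting by 27 − 10 = day 17 achieves that.
Since T (must start by day 17) depends on it, S must finish by day 17. Backing off its 2-day duration gives a latest start of day 15.
R must finish before S (must start by day 15). With a 10-day duration, R must start by 15 − 10 = day 5.
U has no dependents, so it just needs to finish by day 27. Starting by 27 − 1 = day 26 achieves that.
Q feeds P (must start by day 18); R (must start by day 5); T (must start by day 17); U (must start by day 26). Taking the minimum, Q must finish by day 5 and start by 5 − 5 = day 0.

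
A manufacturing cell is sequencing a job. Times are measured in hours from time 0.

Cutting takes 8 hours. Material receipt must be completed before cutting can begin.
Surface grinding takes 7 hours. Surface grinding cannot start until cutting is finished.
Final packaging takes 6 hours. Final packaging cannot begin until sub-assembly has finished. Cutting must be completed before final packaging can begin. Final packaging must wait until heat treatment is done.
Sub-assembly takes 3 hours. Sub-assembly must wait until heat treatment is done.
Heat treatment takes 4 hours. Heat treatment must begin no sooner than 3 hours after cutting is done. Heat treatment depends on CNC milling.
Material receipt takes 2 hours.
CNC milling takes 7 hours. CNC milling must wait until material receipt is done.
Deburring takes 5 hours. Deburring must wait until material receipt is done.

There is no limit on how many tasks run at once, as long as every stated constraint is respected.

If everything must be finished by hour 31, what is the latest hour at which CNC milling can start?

11

To finish by hour 31, final packaging (duration 6) must start no later than hour 25.
Since final packaging (must start by hour 25) depends on it, sub-assembly must finish by hour 25. Backing off its 3-hour duration gives a latest start of hour 22.
For heat treatment: sub-assembly (must start by hour 22); final packaging (must start by hour 25). The most restrictive is hour 22; with a 4-hour duration, heat treatment must start by hour 18.
CNC milling has to be done before heat treatment (must start by hour 18). That means finishing by hour 18, i.e. starting by 18 − 7 = hour 11.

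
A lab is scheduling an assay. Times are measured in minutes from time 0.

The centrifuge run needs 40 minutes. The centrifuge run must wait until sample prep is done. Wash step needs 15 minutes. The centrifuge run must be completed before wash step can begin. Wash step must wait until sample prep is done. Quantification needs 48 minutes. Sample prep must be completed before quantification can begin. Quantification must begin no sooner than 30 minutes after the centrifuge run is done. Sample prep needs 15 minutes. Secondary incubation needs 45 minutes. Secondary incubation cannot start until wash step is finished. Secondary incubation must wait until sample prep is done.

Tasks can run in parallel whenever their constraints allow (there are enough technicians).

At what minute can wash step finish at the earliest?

70

Sample prep can start immediately at minute 0; it finishes at minute 15.
The centrifuge run cannot begin until sample prep (finishes minute 15). It runs from minute 15 to 15 + 40 = minute 55.
Wash step cannot start until the centrifuge run (finishes minute 55); sample prep (finishes minute 15). The controlling bound is minute 55, so wash step finishes at 55 + 15 = minute 70.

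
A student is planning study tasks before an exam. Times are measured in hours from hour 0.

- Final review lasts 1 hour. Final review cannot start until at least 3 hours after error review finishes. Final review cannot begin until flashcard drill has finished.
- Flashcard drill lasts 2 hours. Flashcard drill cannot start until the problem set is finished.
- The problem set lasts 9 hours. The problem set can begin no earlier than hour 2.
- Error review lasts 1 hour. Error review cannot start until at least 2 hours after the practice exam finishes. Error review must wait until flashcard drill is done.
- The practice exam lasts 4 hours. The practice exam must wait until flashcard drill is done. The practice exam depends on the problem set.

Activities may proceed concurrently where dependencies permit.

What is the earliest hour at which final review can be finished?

24

After its own release at hour 2, the problem set can start at hour 2 and finishes at hour 11.
After the problem set (finishes hour 11), flashcard drill can start at hour 11 and finishes at hour 13.
For the practice exam: flashcard drill (finishes hour 13); the problem set (finishes hour 11). Taking the maximum gives a start of hour 13, and it finishes at 13 + 4 = hour 17.
For error review: the practice exam (finishes hour 17, plus 2-hour gap → hour 19); flashcard drill (finishes hour 13). Taking the maximum gives a start of hour 19, and it finishes at 19 + 1 = hour 20.
Final review has to wait for error review (finishes hour 20, plus 3-hour gap → hour 23); flashcard drill (finishes hour 13). The latest of these is hour 23, so final review runs hour 23 to 23 + 1 = hour 24.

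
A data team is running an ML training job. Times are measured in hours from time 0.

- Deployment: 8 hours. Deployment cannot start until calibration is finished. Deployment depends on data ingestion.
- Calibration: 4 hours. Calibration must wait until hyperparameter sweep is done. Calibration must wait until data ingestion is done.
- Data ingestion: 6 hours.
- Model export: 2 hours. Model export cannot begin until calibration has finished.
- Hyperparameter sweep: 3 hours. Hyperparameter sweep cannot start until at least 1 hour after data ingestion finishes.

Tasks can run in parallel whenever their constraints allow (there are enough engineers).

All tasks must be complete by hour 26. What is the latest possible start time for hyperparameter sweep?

Model export must finish by hour 26; it takes 2 hours, so it must start by 26 − 2 = hour 24.
Nothing follows deployment; the deadline of hour 26 is its only limit. It must start by 26 − 8 = hour 18.
Calibration must finish in time for model export (must start by hour 24); deployment (must start by hour 18). The tightest is hour 18, so calibration must start by 18 − 4 = hour 14.
Hyperparameter sweep has to be done before calibration (must start by hour 14). That means finishing by hour 14, i.e. starting by 14 − 3 = hour 11.

11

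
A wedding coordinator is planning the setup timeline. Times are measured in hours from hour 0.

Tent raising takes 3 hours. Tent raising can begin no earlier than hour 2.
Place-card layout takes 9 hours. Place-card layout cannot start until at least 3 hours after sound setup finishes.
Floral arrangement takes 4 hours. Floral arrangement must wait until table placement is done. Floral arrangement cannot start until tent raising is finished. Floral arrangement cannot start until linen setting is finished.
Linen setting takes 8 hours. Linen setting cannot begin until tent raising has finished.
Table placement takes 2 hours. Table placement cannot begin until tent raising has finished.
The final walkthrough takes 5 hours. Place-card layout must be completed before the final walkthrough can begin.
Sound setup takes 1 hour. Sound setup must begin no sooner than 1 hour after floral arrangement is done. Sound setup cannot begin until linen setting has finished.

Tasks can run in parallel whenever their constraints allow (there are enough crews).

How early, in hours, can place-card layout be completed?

Tent raising waits on its own release at hour 2, so it starts at hour 2 and finishes at 2 + 3 = hour 5.
Linen setting cannot begin until tent raising (finishes hour 5). It runs from hour 5 to 5 + 8 = hour 13.
Table placement cannot begin until tent raising (finishes hour 5). It runs from hour 5 to 5 + 2 = hour 7.
Floral arrangement has to wait for table placement (finishes hour 7); tent raising (finishes hour 5); linen setting (finishes hour 13). The latest of these is hour 13, so floral arrangement runs hour 13 to 13 + 4 = hour 17.
Sound setup has to wait for floral arrangement (finishes hour 17, plus 1-hour gap → hour 18); linen setting (finishes hour 13). The latest of these is hour 18, so sound setup runs hour 18 to 18 + 1 = hour 19.
Place-card layout waits on sound setup (finishes hour 19, plus 3-hour gap → hour 22), so it starts at hour 22 and finishes at 22 + 9 = hour 31.

31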